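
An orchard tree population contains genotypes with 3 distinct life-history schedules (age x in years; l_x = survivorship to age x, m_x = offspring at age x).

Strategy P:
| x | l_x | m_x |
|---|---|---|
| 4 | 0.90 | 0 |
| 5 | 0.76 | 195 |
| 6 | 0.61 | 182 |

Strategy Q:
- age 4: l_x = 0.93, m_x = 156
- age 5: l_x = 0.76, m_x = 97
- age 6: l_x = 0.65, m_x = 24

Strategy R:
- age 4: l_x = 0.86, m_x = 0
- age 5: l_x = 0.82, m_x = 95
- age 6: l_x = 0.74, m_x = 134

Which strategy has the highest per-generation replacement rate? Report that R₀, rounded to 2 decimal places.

Strategy P: R₀ = 0.90×0 + 0.76×195 + 0.61×182 = 259.2200
Strategy Q: R₀ = 0.93×156 + 0.76×97 + 0.65×24 = 234.4000
Strategy R: R₀ = 0.86×0 + 0.82×95 + 0.74×134 = 177.0600
Highest R₀: strategy P with 259.2200.

259.22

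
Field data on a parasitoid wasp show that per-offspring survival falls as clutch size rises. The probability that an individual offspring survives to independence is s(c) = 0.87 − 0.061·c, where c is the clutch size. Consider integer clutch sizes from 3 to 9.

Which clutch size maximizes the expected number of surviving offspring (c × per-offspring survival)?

Expected surviving offspring = c × s(c):
  c=3: 3 × 0.687 = 2.061
  c=4: 4 × 0.626 = 2.504
  c=5: 5 × 0.565 = 2.825
  c=6: 6 × 0.504 = 3.024
  c=7: 7 × 0.443 = 3.101
  c=8: 8 × 0.382 = 3.056
  c=9: 9 × 0.321 = 2.889
Maximum at c = 7 (3.101 surviving offspring).

7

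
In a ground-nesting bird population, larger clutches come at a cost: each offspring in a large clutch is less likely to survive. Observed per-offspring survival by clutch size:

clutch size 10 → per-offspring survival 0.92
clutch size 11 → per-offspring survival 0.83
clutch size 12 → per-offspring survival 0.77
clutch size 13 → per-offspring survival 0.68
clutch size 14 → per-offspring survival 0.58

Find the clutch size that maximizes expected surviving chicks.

12

Expected surviving chicks = c × s(c):
  c=10: 10 × 0.92 = 9.200
  c=11: 11 × 0.83 = 9.130
  c=12: 12 × 0.77 = 9.240
  c=13: 13 × 0.68 = 8.840
  c=14: 14 × 0.58 = 8.120
Maximum at c = 12 (9.240 surviving chicks).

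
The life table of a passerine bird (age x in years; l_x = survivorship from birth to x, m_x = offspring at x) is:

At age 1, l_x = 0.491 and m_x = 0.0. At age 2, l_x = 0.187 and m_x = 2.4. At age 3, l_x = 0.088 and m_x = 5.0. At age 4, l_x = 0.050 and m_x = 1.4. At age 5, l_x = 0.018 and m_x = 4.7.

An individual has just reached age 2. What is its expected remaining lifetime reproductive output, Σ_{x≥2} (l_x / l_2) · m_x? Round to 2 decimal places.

5.58

l_2 = 0.187. Conditional survival from age 2 to x is l_x / l_2.
  x=2: (0.187/0.187) × 2.4 = 2.4000
  x=3: (0.088/0.187) × 5.0 = 2.3529
  x=4: (0.050/0.187) × 1.4 = 0.3743
  x=5: (0.018/0.187) × 4.7 = 0.4524
Sum = 2.4000 + 2.3529 + 0.3743 + 0.4524 = 5.5797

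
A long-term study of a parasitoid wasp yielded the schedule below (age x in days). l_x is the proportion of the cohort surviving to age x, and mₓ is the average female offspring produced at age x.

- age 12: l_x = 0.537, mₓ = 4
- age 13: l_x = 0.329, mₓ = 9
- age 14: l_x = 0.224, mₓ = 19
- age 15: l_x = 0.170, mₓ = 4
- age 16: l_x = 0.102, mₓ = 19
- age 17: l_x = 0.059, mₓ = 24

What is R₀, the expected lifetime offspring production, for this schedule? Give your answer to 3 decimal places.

R₀ = Σ l_x mₓ:
  age 12: 0.537 × 4 = 2.1480
  age 13: 0.329 × 9 = 2.9610
  age 14: 0.224 × 19 = 4.2560
  age 15: 0.170 × 4 = 0.6800
  age 16: 0.102 × 19 = 1.9380
  age 17: 0.059 × 24 = 1.4160
R₀ = 2.1480 + 2.9610 + 4.2560 + 0.6800 + 1.9380 + 1.4160 = 13.3990

13.399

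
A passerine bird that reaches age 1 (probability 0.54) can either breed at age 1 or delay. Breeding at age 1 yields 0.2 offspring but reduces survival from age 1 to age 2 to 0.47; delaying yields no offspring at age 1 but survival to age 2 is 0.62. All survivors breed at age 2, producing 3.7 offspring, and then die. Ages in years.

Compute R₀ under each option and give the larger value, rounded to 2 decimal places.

1.24

breed at age 1: R₀ = 0.54 × (0.2 + 0.47 × 3.7) = 0.54 × 1.9390 = 1.0471
delay to age 2: R₀ = 0.54 × (0.62 × 3.7) = 0.54 × 2.2940 = 1.2388
Higher: delay to age 2 (1.2388).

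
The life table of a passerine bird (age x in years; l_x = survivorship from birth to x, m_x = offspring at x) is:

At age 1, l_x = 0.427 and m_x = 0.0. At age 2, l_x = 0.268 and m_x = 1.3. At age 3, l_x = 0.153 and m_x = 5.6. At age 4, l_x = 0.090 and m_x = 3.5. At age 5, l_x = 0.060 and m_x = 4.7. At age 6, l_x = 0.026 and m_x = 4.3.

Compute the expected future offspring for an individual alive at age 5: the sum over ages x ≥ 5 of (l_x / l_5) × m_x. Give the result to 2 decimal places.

l_5 = 0.060. Conditional survival from age 5 to x is l_x / l_5.
  x=5: (0.060/0.060) × 4.7 = 4.7000
  x=6: (0.026/0.060) × 4.3 = 1.8633
Sum = 4.7000 + 1.8633 = 6.5633

6.56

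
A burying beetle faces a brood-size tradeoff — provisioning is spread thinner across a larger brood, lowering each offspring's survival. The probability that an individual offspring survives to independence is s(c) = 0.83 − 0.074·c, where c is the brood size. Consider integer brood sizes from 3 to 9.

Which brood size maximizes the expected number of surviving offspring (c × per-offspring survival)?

Expected surviving offspring = c × s(c):
  c=3: 3 × 0.608 = 1.824
  c=4: 4 × 0.534 = 2.136
  c=5: 5 × 0.460 = 2.300
  c=6: 6 × 0.386 = 2.316
  c=7: 7 × 0.312 = 2.184
  c=8: 8 × 0.238 = 1.904
  c=9: 9 × 0.164 = 1.476
Maximum at c = 6 (2.316 surviving offspring).

6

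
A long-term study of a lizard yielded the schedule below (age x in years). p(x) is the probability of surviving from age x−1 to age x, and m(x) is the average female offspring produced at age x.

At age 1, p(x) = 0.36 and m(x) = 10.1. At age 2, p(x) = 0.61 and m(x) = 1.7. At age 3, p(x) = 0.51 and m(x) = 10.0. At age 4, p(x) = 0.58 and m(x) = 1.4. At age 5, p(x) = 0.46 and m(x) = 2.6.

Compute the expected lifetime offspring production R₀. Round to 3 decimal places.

5.298

Survivorship from birth: l_x = p_1·p_2·…·p_x.
  l_1 = 0.36000
  l_2 = 0.21960
  l_3 = 0.11200
  l_4 = 0.06496
  l_5 = 0.02988
R₀ = Σ l_x m(x):
  age 1: 0.36000 × 10.1 = 3.6360
  age 2: 0.21960 × 1.7 = 0.3733
  age 3: 0.11200 × 10.0 = 1.1200
  age 4: 0.06496 × 1.4 = 0.0909
  age 5: 0.02988 × 2.6 = 0.0777
R₀ = 3.6360 + 0.3733 + 1.1200 + 0.0909 + 0.0777 = 5.2980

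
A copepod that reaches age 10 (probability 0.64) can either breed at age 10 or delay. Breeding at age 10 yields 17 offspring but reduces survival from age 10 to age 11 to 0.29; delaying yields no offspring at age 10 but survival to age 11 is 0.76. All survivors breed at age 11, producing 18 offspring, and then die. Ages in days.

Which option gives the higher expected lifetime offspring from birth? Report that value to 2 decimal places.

14.22

breed at age 10: R₀ = 0.64 × (17 + 0.29 × 18) = 0.64 × 22.2200 = 14.2208
delay to age 11: R₀ = 0.64 × (0.76 × 18) = 0.64 × 13.6800 = 8.7552
Higher: breed at age 10 (14.2208).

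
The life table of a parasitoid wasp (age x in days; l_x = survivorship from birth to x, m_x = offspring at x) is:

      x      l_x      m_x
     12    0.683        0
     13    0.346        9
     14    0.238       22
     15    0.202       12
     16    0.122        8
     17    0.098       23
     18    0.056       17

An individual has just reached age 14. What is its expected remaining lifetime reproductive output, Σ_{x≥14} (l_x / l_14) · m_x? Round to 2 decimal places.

l_14 = 0.238. Conditional survival from age 14 to x is l_x / l_14.
  x=14: (0.238/0.238) × 22 = 22.0000
  x=15: (0.202/0.238) × 12 = 10.1849
  x=16: (0.122/0.238) × 8 = 4.1008
  x=17: (0.098/0.238) × 23 = 9.4706
  x=18: (0.056/0.238) × 17 = 4.0000
Sum = 22.0000 + 10.1849 + 4.1008 + 9.4706 + 4.0000 = 49.7563

49.76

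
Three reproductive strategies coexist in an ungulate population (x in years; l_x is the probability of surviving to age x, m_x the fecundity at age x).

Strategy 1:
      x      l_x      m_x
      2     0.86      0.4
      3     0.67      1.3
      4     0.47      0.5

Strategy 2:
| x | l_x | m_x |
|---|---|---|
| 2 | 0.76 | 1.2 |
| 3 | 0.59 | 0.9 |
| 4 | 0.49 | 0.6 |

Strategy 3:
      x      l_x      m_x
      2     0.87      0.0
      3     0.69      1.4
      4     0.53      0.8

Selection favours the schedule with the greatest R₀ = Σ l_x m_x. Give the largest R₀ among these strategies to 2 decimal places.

Strategy 1: R₀ = 0.86×0.4 + 0.67×1.3 + 0.47×0.5 = 1.4500
Strategy 2: R₀ = 0.76×1.2 + 0.59×0.9 + 0.49×0.6 = 1.7370
Strategy 3: R₀ = 0.87×0.0 + 0.69×1.4 + 0.53×0.8 = 1.3900
Highest R₀: strategy 2 with 1.7370.

1.74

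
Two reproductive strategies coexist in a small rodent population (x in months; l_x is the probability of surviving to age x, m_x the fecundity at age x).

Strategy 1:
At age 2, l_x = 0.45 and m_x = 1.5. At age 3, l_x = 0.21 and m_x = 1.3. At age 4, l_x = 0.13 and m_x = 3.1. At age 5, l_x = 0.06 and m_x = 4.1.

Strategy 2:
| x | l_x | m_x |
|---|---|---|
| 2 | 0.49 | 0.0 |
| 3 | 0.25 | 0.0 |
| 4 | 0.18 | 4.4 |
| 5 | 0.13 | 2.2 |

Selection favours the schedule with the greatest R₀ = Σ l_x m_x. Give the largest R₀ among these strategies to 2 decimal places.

Strategy 1: R₀ = 0.45×1.5 + 0.21×1.3 + 0.13×3.1 + 0.06×4.1 = 1.5970
Strategy 2: R₀ = 0.49×0.0 + 0.25×0.0 + 0.18×4.4 + 0.13×2.2 = 1.0780
Highest R₀: strategy 1 with 1.5970.

1.60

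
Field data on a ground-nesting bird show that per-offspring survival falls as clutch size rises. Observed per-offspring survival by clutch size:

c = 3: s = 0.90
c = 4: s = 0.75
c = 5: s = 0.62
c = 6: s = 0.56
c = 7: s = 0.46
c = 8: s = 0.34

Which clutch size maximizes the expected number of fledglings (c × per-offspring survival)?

6

Expected fledglings = c × s(c):
  c=3: 3 × 0.90 = 2.700
  c=4: 4 × 0.75 = 3.000
  c=5: 5 × 0.62 = 3.100
  c=6: 6 × 0.56 = 3.360
  c=7: 7 × 0.46 = 3.220
  c=8: 8 × 0.34 = 2.720
Maximum at c = 6 (3.360 fledglings).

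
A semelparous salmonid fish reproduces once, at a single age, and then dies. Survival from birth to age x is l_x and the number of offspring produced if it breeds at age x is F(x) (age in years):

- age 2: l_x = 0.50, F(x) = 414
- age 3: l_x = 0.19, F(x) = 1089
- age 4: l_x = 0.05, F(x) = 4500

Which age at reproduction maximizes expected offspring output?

Expected offspring if breeding at age x = l_x × F(x):
  age 2: 0.50 × 414 = 207.000
  age 3: 0.19 × 1089 = 206.910
  age 4: 0.05 × 4500 = 225.000
Maximum at age 4 (225.000).

4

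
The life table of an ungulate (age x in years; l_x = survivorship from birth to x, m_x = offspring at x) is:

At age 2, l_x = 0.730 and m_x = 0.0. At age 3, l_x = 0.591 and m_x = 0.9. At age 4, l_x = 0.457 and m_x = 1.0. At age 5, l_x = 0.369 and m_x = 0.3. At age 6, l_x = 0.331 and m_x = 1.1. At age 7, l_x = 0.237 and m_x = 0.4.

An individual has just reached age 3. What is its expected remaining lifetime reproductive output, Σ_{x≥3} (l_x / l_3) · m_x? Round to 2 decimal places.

l_3 = 0.591. Conditional survival from age 3 to x is l_x / l_3.
  x=3: (0.591/0.591) × 0.9 = 0.9000
  x=4: (0.457/0.591) × 1.0 = 0.7733
  x=5: (0.369/0.591) × 0.3 = 0.1873
  x=6: (0.331/0.591) × 1.1 = 0.6161
  x=7: (0.237/0.591) × 0.4 = 0.1604
Sum = 0.9000 + 0.7733 + 0.1873 + 0.6161 + 0.1604 = 2.6371

2.64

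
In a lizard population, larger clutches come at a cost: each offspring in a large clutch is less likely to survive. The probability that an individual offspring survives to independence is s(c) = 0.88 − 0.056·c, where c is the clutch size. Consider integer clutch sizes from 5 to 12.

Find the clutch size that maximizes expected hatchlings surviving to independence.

8

Expected hatchlings surviving to independence = c × s(c):
  c=5: 5 × 0.600 = 3.000
  c=6: 6 × 0.544 = 3.264
  c=7: 7 × 0.488 = 3.416
  c=8: 8 × 0.432 = 3.456
  c=9: 9 × 0.376 = 3.384
  c=10: 10 × 0.320 = 3.200
  c=11: 11 × 0.264 = 2.904
  c=12: 12 × 0.208 = 2.496
Maximum at c = 8 (3.456 hatchlings surviving to independence).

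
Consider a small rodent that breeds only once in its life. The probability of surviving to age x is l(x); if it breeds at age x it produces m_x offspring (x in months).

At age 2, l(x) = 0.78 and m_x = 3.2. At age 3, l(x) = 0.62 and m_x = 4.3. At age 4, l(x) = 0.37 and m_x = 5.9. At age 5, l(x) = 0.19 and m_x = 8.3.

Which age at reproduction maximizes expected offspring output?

3

Expected offspring if breeding at age x = l(x) × m_x:
  age 2: 0.78 × 3.2 = 2.496
  age 3: 0.62 × 4.3 = 2.666
  age 4: 0.37 × 5.9 = 2.183
  age 5: 0.19 × 8.3 = 1.577
Maximum at age 3 (2.666).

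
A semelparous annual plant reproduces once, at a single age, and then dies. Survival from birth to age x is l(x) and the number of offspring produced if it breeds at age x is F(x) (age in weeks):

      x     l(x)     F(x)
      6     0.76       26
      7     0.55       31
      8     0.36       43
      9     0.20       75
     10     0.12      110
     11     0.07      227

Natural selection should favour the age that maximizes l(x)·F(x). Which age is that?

6

Expected offspring if breeding at age x = l(x) × F(x):
  age 6: 0.76 × 26 = 19.760
  age 7: 0.55 × 31 = 17.050
  age 8: 0.36 × 43 = 15.480
  age 9: 0.20 × 75 = 15.000
  age 10: 0.12 × 110 = 13.200
  age 11: 0.07 × 227 = 15.890
Maximum at age 6 (19.760).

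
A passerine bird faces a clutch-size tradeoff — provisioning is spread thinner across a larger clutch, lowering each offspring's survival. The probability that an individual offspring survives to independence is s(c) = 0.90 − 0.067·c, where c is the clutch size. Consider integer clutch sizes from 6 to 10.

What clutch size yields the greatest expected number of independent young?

7

Expected independent young = c × s(c):
  c=6: 6 × 0.498 = 2.988
  c=7: 7 × 0.431 = 3.017
  c=8: 8 × 0.364 = 2.912
  c=9: 9 × 0.297 = 2.673
  c=10: 10 × 0.230 = 2.300
Maximum at c = 7 (3.017 independent young).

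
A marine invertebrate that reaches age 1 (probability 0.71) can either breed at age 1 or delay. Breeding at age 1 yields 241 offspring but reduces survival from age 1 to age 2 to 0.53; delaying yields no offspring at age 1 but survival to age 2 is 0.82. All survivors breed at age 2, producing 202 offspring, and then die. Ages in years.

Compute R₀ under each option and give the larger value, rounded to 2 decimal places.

247.12

breed at age 1: R₀ = 0.71 × (241 + 0.53 × 202) = 0.71 × 348.0600 = 247.1226
delay to age 2: R₀ = 0.71 × (0.82 × 202) = 0.71 × 165.6400 = 117.6044
Higher: breed at age 1 (247.1226).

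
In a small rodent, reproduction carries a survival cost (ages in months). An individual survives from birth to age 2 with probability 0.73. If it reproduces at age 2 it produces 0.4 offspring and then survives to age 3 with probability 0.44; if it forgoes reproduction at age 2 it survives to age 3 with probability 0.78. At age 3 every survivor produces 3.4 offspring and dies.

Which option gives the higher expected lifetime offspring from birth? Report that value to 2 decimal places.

1.94

breed at age 2: R₀ = 0.73 × (0.4 + 0.44 × 3.4) = 0.73 × 1.8960 = 1.3841
delay to age 3: R₀ = 0.73 × (0.78 × 3.4) = 0.73 × 2.6520 = 1.9360
Higher: delay to age 3 (1.9360).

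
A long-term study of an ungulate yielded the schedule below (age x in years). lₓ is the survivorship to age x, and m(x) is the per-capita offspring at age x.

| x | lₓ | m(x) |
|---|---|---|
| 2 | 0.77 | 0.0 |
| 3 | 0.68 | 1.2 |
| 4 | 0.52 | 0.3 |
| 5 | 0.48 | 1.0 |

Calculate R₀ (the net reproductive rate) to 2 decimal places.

R₀ = Σ lₓ m(x):
  age 2: 0.77 × 0.0 = 0.0000
  age 3: 0.68 × 1.2 = 0.8160
  age 4: 0.52 × 0.3 = 0.1560
  age 5: 0.48 × 1.0 = 0.4800
R₀ = 0.0000 + 0.8160 + 0.1560 + 0.4800 = 1.4520

1.45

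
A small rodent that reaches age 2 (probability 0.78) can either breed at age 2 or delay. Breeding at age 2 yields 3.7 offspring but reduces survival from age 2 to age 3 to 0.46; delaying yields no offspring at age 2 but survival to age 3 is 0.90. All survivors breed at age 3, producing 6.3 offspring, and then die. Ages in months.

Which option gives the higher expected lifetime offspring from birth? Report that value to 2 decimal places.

breed at age 2: R₀ = 0.78 × (3.7 + 0.46 × 6.3) = 0.78 × 6.5980 = 5.1464
delay to age 3: R₀ = 0.78 × (0.90 × 6.3) = 0.78 × 5.6700 = 4.4226
Higher: breed at age 2 (5.1464).

5.15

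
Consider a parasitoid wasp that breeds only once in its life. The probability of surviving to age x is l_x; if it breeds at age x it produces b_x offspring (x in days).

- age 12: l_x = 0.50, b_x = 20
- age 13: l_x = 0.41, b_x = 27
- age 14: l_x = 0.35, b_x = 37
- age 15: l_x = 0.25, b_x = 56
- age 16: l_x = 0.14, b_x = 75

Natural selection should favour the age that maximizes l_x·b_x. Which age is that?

15

Expected offspring if breeding at age x = l_x × b_x:
  age 12: 0.50 × 20 = 10.000
  age 13: 0.41 × 27 = 11.070
  age 14: 0.35 × 37 = 12.950
  age 15: 0.25 × 56 = 14.000
  age 16: 0.14 × 75 = 10.500
Maximum at age 15 (14.000).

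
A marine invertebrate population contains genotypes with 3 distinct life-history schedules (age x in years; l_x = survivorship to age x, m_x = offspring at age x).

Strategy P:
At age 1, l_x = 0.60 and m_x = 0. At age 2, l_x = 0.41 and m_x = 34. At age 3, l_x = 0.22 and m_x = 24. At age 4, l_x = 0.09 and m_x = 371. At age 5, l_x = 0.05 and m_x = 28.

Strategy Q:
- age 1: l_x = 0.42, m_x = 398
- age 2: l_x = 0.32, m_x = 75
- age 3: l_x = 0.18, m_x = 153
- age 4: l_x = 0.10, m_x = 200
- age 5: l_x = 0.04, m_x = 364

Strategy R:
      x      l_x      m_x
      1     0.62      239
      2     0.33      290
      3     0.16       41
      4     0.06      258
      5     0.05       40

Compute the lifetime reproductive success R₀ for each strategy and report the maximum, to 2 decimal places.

267.92

Strategy P: R₀ = 0.60×0 + 0.41×34 + 0.22×24 + 0.09×371 + 0.05×28 = 54.0100
Strategy Q: R₀ = 0.42×398 + 0.32×75 + 0.18×153 + 0.10×200 + 0.04×364 = 253.2600
Strategy R: R₀ = 0.62×239 + 0.33×290 + 0.16×41 + 0.06×258 + 0.05×40 = 267.9200
Highest R₀: strategy R with 267.9200.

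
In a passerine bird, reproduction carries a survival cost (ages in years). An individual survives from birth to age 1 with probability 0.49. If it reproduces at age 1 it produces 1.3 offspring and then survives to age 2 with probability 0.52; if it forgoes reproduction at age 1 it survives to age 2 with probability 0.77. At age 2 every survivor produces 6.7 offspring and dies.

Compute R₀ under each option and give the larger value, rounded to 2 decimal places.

breed at age 1: R₀ = 0.49 × (1.3 + 0.52 × 6.7) = 0.49 × 4.7840 = 2.3442
delay to age 2: R₀ = 0.49 × (0.77 × 6.7) = 0.49 × 5.1590 = 2.5279
Higher: delay to age 2 (2.5279).

2.53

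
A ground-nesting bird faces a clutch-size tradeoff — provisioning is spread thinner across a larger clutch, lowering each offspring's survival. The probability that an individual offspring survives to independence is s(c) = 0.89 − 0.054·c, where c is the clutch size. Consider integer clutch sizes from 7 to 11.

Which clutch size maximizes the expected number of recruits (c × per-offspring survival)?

Expected recruits = c × s(c):
  c=7: 7 × 0.512 = 3.584
  c=8: 8 × 0.458 = 3.664
  c=9: 9 × 0.404 = 3.636
  c=10: 10 × 0.350 = 3.500
  c=11: 11 × 0.296 = 3.256
Maximum at c = 8 (3.664 recruits).

8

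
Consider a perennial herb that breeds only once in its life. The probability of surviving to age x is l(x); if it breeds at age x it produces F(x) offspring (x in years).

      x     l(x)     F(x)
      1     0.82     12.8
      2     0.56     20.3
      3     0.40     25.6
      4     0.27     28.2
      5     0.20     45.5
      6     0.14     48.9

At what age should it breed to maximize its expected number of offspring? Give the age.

2

Expected offspring if breeding at age x = l(x) × F(x):
  age 1: 0.82 × 12.8 = 10.496
  age 2: 0.56 × 20.3 = 11.368
  age 3: 0.40 × 25.6 = 10.240
  age 4: 0.27 × 28.2 = 7.614
  age 5: 0.20 × 45.5 = 9.100
  age 6: 0.14 × 48.9 = 6.846
Maximum at age 2 (11.368).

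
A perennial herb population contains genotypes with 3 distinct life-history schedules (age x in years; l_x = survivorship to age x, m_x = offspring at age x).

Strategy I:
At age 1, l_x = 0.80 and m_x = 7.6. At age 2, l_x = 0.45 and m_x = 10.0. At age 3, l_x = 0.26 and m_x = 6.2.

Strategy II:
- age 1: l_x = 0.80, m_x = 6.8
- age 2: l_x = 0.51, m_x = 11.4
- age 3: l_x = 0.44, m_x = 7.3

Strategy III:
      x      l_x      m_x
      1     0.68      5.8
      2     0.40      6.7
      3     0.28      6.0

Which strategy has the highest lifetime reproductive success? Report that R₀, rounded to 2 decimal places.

14.47

Strategy I: R₀ = 0.80×7.6 + 0.45×10.0 + 0.26×6.2 = 12.1920
Strategy II: R₀ = 0.80×6.8 + 0.51×11.4 + 0.44×7.3 = 14.4660
Strategy III: R₀ = 0.68×5.8 + 0.40×6.7 + 0.28×6.0 = 8.3040
Highest R₀: strategy II with 14.4660.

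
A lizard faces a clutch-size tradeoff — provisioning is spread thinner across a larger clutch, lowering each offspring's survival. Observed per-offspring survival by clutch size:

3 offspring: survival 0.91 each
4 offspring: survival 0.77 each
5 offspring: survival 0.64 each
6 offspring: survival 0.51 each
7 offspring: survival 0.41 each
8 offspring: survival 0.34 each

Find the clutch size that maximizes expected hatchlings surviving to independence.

5

Expected hatchlings surviving to independence = c × s(c):
  c=3: 3 × 0.91 = 2.730
  c=4: 4 × 0.77 = 3.080
  c=5: 5 × 0.64 = 3.200
  c=6: 6 × 0.51 = 3.060
  c=7: 7 × 0.41 = 2.870
  c=8: 8 × 0.34 = 2.720
Maximum at c = 5 (3.200 hatchlings surviving to independence).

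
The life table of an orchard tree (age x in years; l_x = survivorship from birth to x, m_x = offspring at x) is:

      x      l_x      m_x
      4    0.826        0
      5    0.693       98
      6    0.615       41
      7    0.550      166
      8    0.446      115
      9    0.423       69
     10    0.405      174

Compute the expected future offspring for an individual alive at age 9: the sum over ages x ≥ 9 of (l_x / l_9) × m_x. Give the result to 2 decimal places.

l_9 = 0.423. Conditional survival from age 9 to x is l_x / l_9.
  x=9: (0.423/0.423) × 69 = 69.0000
  x=10: (0.405/0.423) × 174 = 166.5957
Sum = 69.0000 + 166.5957 = 235.5957

235.60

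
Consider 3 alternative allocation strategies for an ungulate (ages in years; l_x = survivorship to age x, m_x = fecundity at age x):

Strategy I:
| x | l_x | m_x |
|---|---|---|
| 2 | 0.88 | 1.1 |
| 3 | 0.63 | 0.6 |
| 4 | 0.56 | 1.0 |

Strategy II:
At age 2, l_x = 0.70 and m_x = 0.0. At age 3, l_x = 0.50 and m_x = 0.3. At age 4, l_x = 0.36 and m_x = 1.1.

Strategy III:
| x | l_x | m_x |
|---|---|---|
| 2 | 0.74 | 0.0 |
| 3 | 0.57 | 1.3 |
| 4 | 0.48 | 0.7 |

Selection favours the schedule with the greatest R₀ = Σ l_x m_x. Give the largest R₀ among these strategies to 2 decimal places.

1.91

Strategy I: R₀ = 0.88×1.1 + 0.63×0.6 + 0.56×1.0 = 1.9060
Strategy II: R₀ = 0.70×0.0 + 0.50×0.3 + 0.36×1.1 = 0.5460
Strategy III: R₀ = 0.74×0.0 + 0.57×1.3 + 0.48×0.7 = 1.0770
Highest R₀: strategy I with 1.9060.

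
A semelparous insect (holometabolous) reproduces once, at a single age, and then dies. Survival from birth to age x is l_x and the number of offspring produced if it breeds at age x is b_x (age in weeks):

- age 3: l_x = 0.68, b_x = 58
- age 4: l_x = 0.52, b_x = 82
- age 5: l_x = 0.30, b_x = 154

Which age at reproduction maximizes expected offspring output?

5

Expected offspring if breeding at age x = l_x × b_x:
  age 3: 0.68 × 58 = 39.440
  age 4: 0.52 × 82 = 42.640
  age 5: 0.30 × 154 = 46.200
Maximum at age 5 (46.200).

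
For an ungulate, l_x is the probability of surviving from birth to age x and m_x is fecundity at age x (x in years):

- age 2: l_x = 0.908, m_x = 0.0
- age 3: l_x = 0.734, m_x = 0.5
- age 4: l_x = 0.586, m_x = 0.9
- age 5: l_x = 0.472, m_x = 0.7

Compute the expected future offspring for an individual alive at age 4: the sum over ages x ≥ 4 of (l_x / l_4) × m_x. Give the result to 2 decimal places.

l_4 = 0.586. Conditional survival from age 4 to x is l_x / l_4.
  x=4: (0.586/0.586) × 0.9 = 0.9000
  x=5: (0.472/0.586) × 0.7 = 0.5638
Sum = 0.9000 + 0.5638 = 1.4638

1.46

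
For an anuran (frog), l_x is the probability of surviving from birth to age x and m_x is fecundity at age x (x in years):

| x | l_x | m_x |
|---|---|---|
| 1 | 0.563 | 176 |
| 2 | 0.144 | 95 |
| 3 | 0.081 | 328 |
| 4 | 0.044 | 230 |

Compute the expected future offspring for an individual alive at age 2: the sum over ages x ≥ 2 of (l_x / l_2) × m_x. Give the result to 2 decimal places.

l_2 = 0.144. Conditional survival from age 2 to x is l_x / l_2.
  x=2: (0.144/0.144) × 95 = 95.0000
  x=3: (0.081/0.144) × 328 = 184.5000
  x=4: (0.044/0.144) × 230 = 70.2778
Sum = 95.0000 + 184.5000 + 70.2778 = 349.7778

349.78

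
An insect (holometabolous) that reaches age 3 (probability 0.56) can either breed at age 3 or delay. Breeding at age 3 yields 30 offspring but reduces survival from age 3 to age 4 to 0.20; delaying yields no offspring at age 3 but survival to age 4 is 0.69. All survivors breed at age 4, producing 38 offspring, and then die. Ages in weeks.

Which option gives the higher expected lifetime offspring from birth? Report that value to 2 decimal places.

breed at age 3: R₀ = 0.56 × (30 + 0.20 × 38) = 0.56 × 37.6000 = 21.0560
delay to age 4: R₀ = 0.56 × (0.69 × 38) = 0.56 × 26.2200 = 14.6832
Higher: breed at age 3 (21.0560).

21.06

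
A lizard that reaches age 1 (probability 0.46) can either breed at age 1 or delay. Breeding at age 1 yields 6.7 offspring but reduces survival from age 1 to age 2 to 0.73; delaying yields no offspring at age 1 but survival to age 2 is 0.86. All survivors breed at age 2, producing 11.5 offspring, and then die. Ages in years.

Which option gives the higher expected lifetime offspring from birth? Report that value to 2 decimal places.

breed at age 1: R₀ = 0.46 × (6.7 + 0.73 × 11.5) = 0.46 × 15.0950 = 6.9437
delay to age 2: R₀ = 0.46 × (0.86 × 11.5) = 0.46 × 9.8900 = 4.5494
Higher: breed at age 1 (6.9437).

6.94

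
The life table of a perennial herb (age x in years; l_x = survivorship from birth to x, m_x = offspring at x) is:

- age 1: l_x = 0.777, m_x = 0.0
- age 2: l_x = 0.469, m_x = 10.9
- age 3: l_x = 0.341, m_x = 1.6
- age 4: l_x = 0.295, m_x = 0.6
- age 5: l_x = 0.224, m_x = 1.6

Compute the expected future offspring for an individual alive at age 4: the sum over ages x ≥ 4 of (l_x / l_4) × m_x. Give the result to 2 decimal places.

1.81

l_4 = 0.295. Conditional survival from age 4 to x is l_x / l_4.
  x=4: (0.295/0.295) × 0.6 = 0.6000
  x=5: (0.224/0.295) × 1.6 = 1.2149
Sum = 0.6000 + 1.2149 = 1.8149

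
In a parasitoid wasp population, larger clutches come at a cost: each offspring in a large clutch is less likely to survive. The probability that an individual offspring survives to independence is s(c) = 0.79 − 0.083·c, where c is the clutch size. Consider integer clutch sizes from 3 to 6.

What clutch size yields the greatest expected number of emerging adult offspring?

Expected emerging adult offspring = c × s(c):
  c=3: 3 × 0.541 = 1.623
  c=4: 4 × 0.458 = 1.832
  c=5: 5 × 0.375 = 1.875
  c=6: 6 × 0.292 = 1.752
Maximum at c = 5 (1.875 emerging adult offspring).

5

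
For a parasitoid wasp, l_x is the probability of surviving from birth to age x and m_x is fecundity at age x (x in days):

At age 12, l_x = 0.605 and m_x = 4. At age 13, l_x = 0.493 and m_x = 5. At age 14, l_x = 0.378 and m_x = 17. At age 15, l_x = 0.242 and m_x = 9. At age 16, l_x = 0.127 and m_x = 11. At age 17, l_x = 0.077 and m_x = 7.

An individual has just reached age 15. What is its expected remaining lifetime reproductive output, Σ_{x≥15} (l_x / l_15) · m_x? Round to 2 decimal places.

l_15 = 0.242. Conditional survival from age 15 to x is l_x / l_15.
  x=15: (0.242/0.242) × 9 = 9.0000
  x=16: (0.127/0.242) × 11 = 5.7727
  x=17: (0.077/0.242) × 7 = 2.2273
Sum = 9.0000 + 5.7727 + 2.2273 = 17.0000

17.00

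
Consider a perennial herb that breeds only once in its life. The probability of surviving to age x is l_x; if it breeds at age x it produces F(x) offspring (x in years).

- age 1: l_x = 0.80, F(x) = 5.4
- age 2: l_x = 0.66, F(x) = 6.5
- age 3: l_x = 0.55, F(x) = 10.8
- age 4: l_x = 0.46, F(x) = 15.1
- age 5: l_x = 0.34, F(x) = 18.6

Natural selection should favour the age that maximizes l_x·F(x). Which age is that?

Expected offspring if breeding at age x = l_x × F(x):
  age 1: 0.80 × 5.4 = 4.320
  age 2: 0.66 × 6.5 = 4.290
  age 3: 0.55 × 10.8 = 5.940
  age 4: 0.46 × 15.1 = 6.946
  age 5: 0.34 × 18.6 = 6.324
Maximum at age 4 (6.946).

4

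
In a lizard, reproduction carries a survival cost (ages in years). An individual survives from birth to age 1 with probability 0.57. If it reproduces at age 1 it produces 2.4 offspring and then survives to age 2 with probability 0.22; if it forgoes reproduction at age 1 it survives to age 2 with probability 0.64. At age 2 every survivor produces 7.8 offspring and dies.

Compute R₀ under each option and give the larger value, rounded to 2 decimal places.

breed at age 1: R₀ = 0.57 × (2.4 + 0.22 × 7.8) = 0.57 × 4.1160 = 2.3461
delay to age 2: R₀ = 0.57 × (0.64 × 7.8) = 0.57 × 4.9920 = 2.8454
Higher: delay to age 2 (2.8454).

2.85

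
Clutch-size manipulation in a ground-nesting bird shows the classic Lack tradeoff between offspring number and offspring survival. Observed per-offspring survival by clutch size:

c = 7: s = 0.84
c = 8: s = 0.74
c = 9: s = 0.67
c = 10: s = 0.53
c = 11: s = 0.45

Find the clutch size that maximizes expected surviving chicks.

Expected surviving chicks = c × s(c):
  c=7: 7 × 0.84 = 5.880
  c=8: 8 × 0.74 = 5.920
  c=9: 9 × 0.67 = 6.030
  c=10: 10 × 0.53 = 5.300
  c=11: 11 × 0.45 = 4.950
Maximum at c = 9 (6.030 surviving chicks).

9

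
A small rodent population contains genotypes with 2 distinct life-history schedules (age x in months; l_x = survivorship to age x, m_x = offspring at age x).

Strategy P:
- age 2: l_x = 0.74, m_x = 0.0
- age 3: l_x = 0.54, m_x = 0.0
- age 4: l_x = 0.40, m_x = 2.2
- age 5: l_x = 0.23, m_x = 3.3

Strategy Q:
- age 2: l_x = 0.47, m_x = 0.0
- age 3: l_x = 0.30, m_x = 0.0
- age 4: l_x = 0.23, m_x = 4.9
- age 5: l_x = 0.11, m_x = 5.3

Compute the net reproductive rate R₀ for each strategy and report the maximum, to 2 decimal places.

1.71

Strategy P: R₀ = 0.74×0.0 + 0.54×0.0 + 0.40×2.2 + 0.23×3.3 = 1.6390
Strategy Q: R₀ = 0.47×0.0 + 0.30×0.0 + 0.23×4.9 + 0.11×5.3 = 1.7100
Highest R₀: strategy Q with 1.7100.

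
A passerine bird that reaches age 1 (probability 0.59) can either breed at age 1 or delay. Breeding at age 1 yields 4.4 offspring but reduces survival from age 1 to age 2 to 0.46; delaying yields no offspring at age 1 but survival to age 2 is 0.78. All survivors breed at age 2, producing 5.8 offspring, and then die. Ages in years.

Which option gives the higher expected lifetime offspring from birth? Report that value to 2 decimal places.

4.17

breed at age 1: R₀ = 0.59 × (4.4 + 0.46 × 5.8) = 0.59 × 7.0680 = 4.1701
delay to age 2: R₀ = 0.59 × (0.78 × 5.8) = 0.59 × 4.5240 = 2.6692
Higher: breed at age 1 (4.1701).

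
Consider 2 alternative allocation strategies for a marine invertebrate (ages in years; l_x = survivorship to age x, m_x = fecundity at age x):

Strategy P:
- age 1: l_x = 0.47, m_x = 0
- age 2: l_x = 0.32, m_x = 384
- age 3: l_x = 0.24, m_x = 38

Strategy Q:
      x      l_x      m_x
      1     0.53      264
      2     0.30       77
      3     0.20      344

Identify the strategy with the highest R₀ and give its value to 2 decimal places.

231.82

Strategy P: R₀ = 0.47×0 + 0.32×384 + 0.24×38 = 132.0000
Strategy Q: R₀ = 0.53×264 + 0.30×77 + 0.20×344 = 231.8200
Highest R₀: strategy Q with 231.8200.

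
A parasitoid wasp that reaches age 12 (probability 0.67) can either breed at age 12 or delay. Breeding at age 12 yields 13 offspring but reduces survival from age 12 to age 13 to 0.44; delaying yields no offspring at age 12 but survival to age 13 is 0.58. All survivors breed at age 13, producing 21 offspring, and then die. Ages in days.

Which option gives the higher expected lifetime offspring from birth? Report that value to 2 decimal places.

14.90

breed at age 12: R₀ = 0.67 × (13 + 0.44 × 21) = 0.67 × 22.2400 = 14.9008
delay to age 13: R₀ = 0.67 × (0.58 × 21) = 0.67 × 12.1800 = 8.1606
Higher: breed at age 12 (14.9008).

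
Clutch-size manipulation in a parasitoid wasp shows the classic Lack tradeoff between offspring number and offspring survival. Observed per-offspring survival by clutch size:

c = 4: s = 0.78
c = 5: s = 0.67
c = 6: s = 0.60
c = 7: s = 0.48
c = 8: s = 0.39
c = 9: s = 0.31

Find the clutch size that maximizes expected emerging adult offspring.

Expected emerging adult offspring = c × s(c):
  c=4: 4 × 0.78 = 3.120
  c=5: 5 × 0.67 = 3.350
  c=6: 6 × 0.60 = 3.600
  c=7: 7 × 0.48 = 3.360
  c=8: 8 × 0.39 = 3.120
  c=9: 9 × 0.31 = 2.790
Maximum at c = 6 (3.600 emerging adult offspring).

6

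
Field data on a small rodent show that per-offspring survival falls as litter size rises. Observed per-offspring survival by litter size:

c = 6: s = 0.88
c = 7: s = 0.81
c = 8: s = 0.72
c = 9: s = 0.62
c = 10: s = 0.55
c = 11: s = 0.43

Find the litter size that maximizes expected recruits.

Expected recruits = c × s(c):
  c=6: 6 × 0.88 = 5.280
  c=7: 7 × 0.81 = 5.670
  c=8: 8 × 0.72 = 5.760
  c=9: 9 × 0.62 = 5.580
  c=10: 10 × 0.55 = 5.500
  c=11: 11 × 0.43 = 4.730
Maximum at c = 8 (5.760 recruits).

8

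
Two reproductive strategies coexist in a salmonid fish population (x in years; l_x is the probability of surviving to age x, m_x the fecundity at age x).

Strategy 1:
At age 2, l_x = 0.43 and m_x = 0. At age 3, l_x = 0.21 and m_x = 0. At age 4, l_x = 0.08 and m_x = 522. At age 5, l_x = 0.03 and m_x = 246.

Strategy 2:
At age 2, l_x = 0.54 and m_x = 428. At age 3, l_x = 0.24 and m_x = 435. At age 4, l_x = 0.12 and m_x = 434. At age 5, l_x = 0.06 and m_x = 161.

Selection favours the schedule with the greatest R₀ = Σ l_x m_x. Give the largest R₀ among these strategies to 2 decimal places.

Strategy 1: R₀ = 0.43×0 + 0.21×0 + 0.08×522 + 0.03×246 = 49.1400
Strategy 2: R₀ = 0.54×428 + 0.24×435 + 0.12×434 + 0.06×161 = 397.2600
Highest R₀: strategy 2 with 397.2600.

397.26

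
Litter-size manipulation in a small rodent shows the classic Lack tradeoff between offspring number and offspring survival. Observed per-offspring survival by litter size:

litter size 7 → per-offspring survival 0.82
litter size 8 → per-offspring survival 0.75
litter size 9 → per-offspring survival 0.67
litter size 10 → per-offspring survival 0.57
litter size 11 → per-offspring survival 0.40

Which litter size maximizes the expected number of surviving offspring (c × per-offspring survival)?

9

Expected surviving offspring = c × s(c):
  c=7: 7 × 0.82 = 5.740
  c=8: 8 × 0.75 = 6.000
  c=9: 9 × 0.67 = 6.030
  c=10: 10 × 0.57 = 5.700
  c=11: 11 × 0.40 = 4.400
Maximum at c = 9 (6.030 surviving offspring).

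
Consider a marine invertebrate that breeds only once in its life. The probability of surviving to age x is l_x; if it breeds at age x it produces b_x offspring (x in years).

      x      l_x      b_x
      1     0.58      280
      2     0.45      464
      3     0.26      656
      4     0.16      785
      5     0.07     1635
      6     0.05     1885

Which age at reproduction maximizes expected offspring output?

Expected offspring if breeding at age x = l_x × b_x:
  age 1: 0.58 × 280 = 162.400
  age 2: 0.45 × 464 = 208.800
  age 3: 0.26 × 656 = 170.560
  age 4: 0.16 × 785 = 125.600
  age 5: 0.07 × 1635 = 114.450
  age 6: 0.05 × 1885 = 94.250
Maximum at age 2 (208.800).

2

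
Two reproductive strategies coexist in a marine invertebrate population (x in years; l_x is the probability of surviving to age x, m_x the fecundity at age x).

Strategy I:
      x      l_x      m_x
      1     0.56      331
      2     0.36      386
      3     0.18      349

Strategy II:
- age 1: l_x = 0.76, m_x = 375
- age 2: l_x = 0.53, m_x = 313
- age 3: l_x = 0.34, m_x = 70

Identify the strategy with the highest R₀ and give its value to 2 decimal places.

474.69

Strategy I: R₀ = 0.56×331 + 0.36×386 + 0.18×349 = 387.1400
Strategy II: R₀ = 0.76×375 + 0.53×313 + 0.34×70 = 474.6900
Highest R₀: strategy II with 474.6900.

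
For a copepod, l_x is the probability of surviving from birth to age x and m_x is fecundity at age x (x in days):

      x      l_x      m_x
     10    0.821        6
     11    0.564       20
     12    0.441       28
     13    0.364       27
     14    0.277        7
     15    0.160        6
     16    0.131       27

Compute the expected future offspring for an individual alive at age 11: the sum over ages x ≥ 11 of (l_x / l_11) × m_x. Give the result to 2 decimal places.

70.73

l_11 = 0.564. Conditional survival from age 11 to x is l_x / l_11.
  x=11: (0.564/0.564) × 20 = 20.0000
  x=12: (0.441/0.564) × 28 = 21.8936
  x=13: (0.364/0.564) × 27 = 17.4255
  x=14: (0.277/0.564) × 7 = 3.4379
  x=15: (0.160/0.564) × 6 = 1.7021
  x=16: (0.131/0.564) × 27 = 6.2713
Sum = 20.0000 + 21.8936 + 17.4255 + 3.4379 + 1.7021 + 6.2713 = 70.7305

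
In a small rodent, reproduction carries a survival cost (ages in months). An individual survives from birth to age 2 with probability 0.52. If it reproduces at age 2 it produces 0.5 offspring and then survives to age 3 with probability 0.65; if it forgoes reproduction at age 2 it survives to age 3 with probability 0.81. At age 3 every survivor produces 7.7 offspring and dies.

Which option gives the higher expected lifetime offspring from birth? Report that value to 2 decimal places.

3.24

breed at age 2: R₀ = 0.52 × (0.5 + 0.65 × 7.7) = 0.52 × 5.5050 = 2.8626
delay to age 3: R₀ = 0.52 × (0.81 × 7.7) = 0.52 × 6.2370 = 3.2432
Higher: delay to age 3 (3.2432).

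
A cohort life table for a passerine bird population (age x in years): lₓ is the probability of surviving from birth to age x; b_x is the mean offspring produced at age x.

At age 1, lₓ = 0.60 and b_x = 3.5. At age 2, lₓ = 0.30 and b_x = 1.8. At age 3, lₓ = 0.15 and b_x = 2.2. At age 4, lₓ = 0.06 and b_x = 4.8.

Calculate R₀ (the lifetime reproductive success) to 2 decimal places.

R₀ = Σ lₓ b_x:
  age 1: 0.60 × 3.5 = 2.1000
  age 2: 0.30 × 1.8 = 0.5400
  age 3: 0.15 × 2.2 = 0.3300
  age 4: 0.06 × 4.8 = 0.2880
R₀ = 2.1000 + 0.5400 + 0.3300 + 0.2880 = 3.2580

3.26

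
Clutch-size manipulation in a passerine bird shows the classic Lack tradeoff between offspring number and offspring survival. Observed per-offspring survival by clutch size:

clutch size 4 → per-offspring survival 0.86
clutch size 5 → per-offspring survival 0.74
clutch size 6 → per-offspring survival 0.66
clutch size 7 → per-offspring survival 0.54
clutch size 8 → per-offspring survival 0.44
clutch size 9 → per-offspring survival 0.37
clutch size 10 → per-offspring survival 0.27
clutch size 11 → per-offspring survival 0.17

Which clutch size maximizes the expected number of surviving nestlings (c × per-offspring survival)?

6

Expected surviving nestlings = c × s(c):
  c=4: 4 × 0.86 = 3.440
  c=5: 5 × 0.74 = 3.700
  c=6: 6 × 0.66 = 3.960
  c=7: 7 × 0.54 = 3.780
  c=8: 8 × 0.44 = 3.520
  c=9: 9 × 0.37 = 3.330
  c=10: 10 × 0.27 = 2.700
  c=11: 11 × 0.17 = 1.870
Maximum at c = 6 (3.960 surviving nestlings).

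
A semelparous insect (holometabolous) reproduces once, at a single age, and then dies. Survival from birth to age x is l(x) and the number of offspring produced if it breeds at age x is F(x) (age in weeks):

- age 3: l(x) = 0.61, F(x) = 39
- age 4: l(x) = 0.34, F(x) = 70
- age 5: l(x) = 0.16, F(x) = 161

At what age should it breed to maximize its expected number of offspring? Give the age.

Expected offspring if breeding at age x = l(x) × F(x):
  age 3: 0.61 × 39 = 23.790
  age 4: 0.34 × 70 = 23.800
  age 5: 0.16 × 161 = 25.760
Maximum at age 5 (25.760).

5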